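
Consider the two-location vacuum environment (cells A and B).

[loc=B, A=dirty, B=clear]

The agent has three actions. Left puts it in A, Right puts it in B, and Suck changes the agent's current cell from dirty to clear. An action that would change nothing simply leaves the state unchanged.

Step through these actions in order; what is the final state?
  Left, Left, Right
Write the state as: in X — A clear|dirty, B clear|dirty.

in B — A dirty, B clear

1) do Left; now in A — A dirty, B clear
2) do Left; now in A — A dirty, B clear
3) do Right; now in B — A dirty, B clear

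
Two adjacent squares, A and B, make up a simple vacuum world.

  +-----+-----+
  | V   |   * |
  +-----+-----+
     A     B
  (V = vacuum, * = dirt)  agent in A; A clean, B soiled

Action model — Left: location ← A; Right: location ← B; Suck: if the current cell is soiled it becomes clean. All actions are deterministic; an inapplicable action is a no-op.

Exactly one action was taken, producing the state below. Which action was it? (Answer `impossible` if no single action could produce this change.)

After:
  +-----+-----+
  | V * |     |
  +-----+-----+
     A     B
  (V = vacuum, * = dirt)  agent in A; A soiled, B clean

try  Left: in A — A clean, B soiled
try Right: in B — A clean, B soiled
try  Suck: in A — A clean, B soiled
no single action produces the after-state

impossible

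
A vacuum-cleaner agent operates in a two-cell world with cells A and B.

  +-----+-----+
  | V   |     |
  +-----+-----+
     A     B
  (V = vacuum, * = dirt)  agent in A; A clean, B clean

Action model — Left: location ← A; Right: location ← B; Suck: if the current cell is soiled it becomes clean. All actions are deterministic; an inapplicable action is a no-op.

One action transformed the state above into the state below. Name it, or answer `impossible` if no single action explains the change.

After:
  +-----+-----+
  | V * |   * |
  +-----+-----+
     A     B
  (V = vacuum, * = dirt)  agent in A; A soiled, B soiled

impossible

try  Left: (A; A:clean, B:clean)
try Right: (B; A:clean, B:clean)
try  Suck: (A; A:clean, B:clean)
no single action produces the after-state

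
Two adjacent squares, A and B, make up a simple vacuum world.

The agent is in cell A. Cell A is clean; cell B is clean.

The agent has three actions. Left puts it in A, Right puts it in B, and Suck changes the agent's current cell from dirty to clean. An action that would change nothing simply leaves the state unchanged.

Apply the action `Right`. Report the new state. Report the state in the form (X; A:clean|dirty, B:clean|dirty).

start: (A; A:clean, B:clean)
1) do Right; now (B; A:clean, B:clean)

(B; A:clean, B:clean)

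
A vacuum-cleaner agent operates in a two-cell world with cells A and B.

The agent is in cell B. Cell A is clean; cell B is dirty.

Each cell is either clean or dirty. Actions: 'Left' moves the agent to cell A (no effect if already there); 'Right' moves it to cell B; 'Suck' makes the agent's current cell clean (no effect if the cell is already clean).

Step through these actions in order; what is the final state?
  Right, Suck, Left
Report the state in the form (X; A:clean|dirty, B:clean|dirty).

(A; A:clean, B:clean)

1. Right → (B; A:clean, B:dirty)
2. Suck → (B; A:clean, B:clean)
3. Left → (A; A:clean, B:clean)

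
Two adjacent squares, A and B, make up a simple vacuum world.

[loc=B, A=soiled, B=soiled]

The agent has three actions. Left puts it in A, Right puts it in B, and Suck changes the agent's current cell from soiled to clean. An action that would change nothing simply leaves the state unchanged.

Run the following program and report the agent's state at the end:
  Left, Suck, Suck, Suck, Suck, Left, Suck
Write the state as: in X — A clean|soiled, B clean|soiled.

in A — A clean, B soiled

1. Left → in A — A soiled, B soiled
2. Suck → in A — A clean, B soiled
3. Suck → in A — A clean, B soiled
4. Suck → in A — A clean, B soiled
5. Suck → in A — A clean, B soiled
6. Left → in A — A clean, B soiled
7. Suck → in A — A clean, B soiled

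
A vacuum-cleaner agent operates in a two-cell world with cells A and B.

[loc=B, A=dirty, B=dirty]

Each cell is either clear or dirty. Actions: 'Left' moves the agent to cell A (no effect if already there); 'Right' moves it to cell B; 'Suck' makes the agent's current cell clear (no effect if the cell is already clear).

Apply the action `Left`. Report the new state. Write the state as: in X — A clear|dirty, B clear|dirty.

in A — A dirty, B dirty

start: in B — A dirty, B dirty
1) do Left; now in A — A dirty, B dirty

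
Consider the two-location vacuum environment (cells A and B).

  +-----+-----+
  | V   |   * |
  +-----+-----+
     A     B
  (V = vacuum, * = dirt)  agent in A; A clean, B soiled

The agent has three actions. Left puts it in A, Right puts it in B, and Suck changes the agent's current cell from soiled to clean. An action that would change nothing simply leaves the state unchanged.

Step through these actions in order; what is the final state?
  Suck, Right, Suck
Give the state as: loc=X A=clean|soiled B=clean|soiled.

[1] after Suck: loc=A A=clean B=soiled
[2] after Right: loc=B A=clean B=soiled
[3] after Suck: loc=B A=clean B=clean

loc=B A=clean B=clean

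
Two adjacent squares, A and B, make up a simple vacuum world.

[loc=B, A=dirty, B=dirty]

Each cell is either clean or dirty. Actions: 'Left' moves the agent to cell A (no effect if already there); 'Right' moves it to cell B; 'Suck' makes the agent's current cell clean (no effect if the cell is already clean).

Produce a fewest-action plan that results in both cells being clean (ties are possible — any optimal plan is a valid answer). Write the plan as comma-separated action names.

Suck, Left, Suck

[1] after Suck: loc=B A=dirty B=clean
[2] after Left: loc=A A=dirty B=clean
[3] after Suck: loc=A A=clean B=clean
min 3: Suck B + move + Suck A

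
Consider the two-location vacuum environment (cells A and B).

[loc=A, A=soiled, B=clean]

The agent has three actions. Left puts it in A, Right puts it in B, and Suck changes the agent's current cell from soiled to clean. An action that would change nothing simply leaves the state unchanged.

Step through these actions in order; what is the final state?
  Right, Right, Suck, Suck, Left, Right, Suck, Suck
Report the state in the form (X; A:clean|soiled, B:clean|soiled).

Right (#1): (B; A:soiled, B:clean)
Right (#2): (B; A:soiled, B:clean)
Suck (#3): (B; A:soiled, B:clean)
Suck (#4): (B; A:soiled, B:clean)
Left (#5): (A; A:soiled, B:clean)
Right (#6): (B; A:soiled, B:clean)
Suck (#7): (B; A:soiled, B:clean)
Suck (#8): (B; A:soiled, B:clean)

(B; A:soiled, B:clean)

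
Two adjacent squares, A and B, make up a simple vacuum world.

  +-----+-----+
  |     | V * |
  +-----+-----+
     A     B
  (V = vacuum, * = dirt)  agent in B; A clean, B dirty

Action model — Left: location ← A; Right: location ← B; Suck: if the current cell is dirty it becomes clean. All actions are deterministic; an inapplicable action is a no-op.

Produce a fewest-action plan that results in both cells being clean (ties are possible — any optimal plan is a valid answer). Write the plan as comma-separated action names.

1) do Suck; now (B; A:clean, B:clean)
min 1: B is dirty, one Suck

Suck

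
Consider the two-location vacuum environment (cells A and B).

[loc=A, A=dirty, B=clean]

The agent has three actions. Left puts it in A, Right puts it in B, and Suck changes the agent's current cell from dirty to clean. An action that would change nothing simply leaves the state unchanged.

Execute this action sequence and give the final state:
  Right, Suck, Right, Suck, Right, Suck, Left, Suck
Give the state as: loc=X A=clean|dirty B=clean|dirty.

1) do Right; now loc=B A=dirty B=clean
2) do Suck; now loc=B A=dirty B=clean
3) do Right; now loc=B A=dirty B=clean
4) do Suck; now loc=B A=dirty B=clean
5) do Right; now loc=B A=dirty B=clean
6) do Suck; now loc=B A=dirty B=clean
7) do Left; now loc=A A=dirty B=clean
8) do Suck; now loc=A A=clean B=clean

loc=A A=clean B=clean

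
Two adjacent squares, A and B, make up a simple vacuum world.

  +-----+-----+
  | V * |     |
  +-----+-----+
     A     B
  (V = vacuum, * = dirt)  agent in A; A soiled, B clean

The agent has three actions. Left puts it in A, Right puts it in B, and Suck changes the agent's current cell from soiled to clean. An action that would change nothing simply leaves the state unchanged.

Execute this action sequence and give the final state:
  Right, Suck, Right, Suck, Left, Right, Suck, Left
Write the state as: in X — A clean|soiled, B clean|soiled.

in A — A soiled, B clean

1) do Right; now in B — A soiled, B clean
2) do Suck; now in B — A soiled, B clean
3) do Right; now in B — A soiled, B clean
4) do Suck; now in B — A soiled, B clean
5) do Left; now in A — A soiled, B clean
6) do Right; now in B — A soiled, B clean
7) do Suck; now in B — A soiled, B clean
8) do Left; now in A — A soiled, B clean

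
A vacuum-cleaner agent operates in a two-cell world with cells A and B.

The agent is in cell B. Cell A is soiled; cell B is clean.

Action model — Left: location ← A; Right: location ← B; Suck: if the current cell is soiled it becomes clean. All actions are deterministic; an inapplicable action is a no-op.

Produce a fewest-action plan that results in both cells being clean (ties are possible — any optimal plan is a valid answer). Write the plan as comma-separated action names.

Left, Suck

t=1 Left ⇒ <A|soiled|clean>
t=2 Suck ⇒ <A|clean|clean>
min 2: go A then Suck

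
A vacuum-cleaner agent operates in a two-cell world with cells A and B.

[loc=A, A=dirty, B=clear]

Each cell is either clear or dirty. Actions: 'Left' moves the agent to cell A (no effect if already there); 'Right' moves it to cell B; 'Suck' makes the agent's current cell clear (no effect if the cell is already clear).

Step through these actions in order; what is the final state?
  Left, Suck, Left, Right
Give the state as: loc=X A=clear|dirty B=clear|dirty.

loc=B A=clear B=clear

1. Left → loc=A A=dirty B=clear
2. Suck → loc=A A=clear B=clear
3. Left → loc=A A=clear B=clear
4. Right → loc=B A=clear B=clear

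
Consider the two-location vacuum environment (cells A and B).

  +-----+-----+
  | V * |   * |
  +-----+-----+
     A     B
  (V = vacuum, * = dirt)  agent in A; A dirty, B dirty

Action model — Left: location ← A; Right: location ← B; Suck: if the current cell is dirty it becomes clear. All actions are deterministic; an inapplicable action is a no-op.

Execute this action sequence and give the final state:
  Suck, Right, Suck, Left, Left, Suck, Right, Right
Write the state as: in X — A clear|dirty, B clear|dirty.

in B — A clear, B clear

1) do Suck; now in A — A clear, B dirty
2) do Right; now in B — A clear, B dirty
3) do Suck; now in B — A clear, B clear
4) do Left; now in A — A clear, B clear
5) do Left; now in A — A clear, B clear
6) do Suck; now in A — A clear, B clear
7) do Right; now in B — A clear, B clear
8) do Right; now in B — A clear, B clear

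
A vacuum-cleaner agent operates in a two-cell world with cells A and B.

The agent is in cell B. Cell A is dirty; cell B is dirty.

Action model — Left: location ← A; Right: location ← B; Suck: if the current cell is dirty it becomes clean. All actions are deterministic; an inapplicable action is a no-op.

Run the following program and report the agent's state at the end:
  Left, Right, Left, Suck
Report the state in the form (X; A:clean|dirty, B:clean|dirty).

(A; A:clean, B:dirty)

1) do Left; now (A; A:dirty, B:dirty)
2) do Right; now (B; A:dirty, B:dirty)
3) do Left; now (A; A:dirty, B:dirty)
4) do Suck; now (A; A:clean, B:dirty)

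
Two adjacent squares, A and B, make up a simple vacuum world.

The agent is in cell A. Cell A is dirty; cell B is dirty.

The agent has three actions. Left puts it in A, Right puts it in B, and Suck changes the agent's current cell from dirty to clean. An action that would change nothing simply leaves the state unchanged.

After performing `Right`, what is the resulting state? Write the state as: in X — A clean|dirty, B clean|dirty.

in B — A dirty, B dirty

start: in A — A dirty, B dirty
[1] after Right: in B — A dirty, B dirty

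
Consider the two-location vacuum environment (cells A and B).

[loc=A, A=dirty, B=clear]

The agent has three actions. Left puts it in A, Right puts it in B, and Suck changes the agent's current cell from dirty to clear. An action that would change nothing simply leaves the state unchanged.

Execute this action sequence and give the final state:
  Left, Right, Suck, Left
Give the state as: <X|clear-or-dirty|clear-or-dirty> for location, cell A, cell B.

<A|dirty|clear>

Left (#1): <A|dirty|clear>
Right (#2): <B|dirty|clear>
Suck (#3): <B|dirty|clear>
Left (#4): <A|dirty|clear>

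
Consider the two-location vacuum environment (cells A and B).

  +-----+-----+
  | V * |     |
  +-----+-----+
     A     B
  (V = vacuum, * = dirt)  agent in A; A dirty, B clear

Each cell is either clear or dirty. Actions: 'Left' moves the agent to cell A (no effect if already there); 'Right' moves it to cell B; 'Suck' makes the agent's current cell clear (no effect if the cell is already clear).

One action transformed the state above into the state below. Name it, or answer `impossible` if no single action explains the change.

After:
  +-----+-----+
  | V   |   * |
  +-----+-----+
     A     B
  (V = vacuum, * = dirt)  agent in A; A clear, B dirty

try  Left: in A — A dirty, B clear
try Right: in B — A dirty, B clear
try  Suck: in A — A clear, B clear
no single action produces the after-state

impossible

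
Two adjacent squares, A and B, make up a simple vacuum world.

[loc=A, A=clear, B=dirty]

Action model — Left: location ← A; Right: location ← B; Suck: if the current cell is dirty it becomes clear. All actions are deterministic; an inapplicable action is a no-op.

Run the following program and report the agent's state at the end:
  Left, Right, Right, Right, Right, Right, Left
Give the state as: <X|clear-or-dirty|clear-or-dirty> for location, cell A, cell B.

<A|clear|dirty>

1) do Left; now <A|clear|dirty>
2) do Right; now <B|clear|dirty>
3) do Right; now <B|clear|dirty>
4) do Right; now <B|clear|dirty>
5) do Right; now <B|clear|dirty>
6) do Right; now <B|clear|dirty>
7) do Left; now <A|clear|dirty>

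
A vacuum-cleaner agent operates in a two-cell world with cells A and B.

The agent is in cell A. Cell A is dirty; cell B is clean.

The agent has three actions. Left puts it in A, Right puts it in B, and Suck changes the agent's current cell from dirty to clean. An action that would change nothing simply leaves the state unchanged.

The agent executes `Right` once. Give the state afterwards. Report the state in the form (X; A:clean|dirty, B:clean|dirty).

start: (A; A:dirty, B:clean)
1) do Right; now (B; A:dirty, B:clean)

(B; A:dirty, B:clean)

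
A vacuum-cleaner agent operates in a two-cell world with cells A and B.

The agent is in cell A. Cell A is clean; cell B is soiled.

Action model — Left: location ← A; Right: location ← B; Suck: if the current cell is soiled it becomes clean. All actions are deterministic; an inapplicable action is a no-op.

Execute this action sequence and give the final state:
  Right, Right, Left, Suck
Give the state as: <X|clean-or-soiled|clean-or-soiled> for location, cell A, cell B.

<A|clean|soiled>

1) do Right; now <B|clean|soiled>
2) do Right; now <B|clean|soiled>
3) do Left; now <A|clean|soiled>
4) do Suck; now <A|clean|soiled>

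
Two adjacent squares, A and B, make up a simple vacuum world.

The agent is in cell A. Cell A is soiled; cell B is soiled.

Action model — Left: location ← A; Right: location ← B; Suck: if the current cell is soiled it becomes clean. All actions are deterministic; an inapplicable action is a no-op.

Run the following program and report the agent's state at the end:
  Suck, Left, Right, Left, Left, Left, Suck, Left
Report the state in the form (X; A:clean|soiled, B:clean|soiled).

t=1 Suck ⇒ (A; A:clean, B:soiled)
t=2 Left ⇒ (A; A:clean, B:soiled)
t=3 Right ⇒ (B; A:clean, B:soiled)
t=4 Left ⇒ (A; A:clean, B:soiled)
t=5 Left ⇒ (A; A:clean, B:soiled)
t=6 Left ⇒ (A; A:clean, B:soiled)
t=7 Suck ⇒ (A; A:clean, B:soiled)
t=8 Left ⇒ (A; A:clean, B:soiled)

(A; A:clean, B:soiled)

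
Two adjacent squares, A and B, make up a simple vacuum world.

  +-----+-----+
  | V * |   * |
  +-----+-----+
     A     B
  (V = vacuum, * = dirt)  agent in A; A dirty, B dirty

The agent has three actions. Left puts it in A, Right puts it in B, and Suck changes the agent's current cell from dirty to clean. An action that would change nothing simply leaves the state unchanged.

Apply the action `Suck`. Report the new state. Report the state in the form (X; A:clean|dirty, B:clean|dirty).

start: (A; A:dirty, B:dirty)
[1] after Suck: (A; A:clean, B:dirty)

(A; A:clean, B:dirty)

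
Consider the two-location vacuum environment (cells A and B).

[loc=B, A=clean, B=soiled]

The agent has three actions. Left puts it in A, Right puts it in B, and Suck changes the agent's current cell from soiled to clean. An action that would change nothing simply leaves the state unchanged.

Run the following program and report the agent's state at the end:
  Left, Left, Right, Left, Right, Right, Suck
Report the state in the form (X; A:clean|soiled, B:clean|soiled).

(B; A:clean, B:clean)

1) do Left; now (A; A:clean, B:soiled)
2) do Left; now (A; A:clean, B:soiled)
3) do Right; now (B; A:clean, B:soiled)
4) do Left; now (A; A:clean, B:soiled)
5) do Right; now (B; A:clean, B:soiled)
6) do Right; now (B; A:clean, B:soiled)
7) do Suck; now (B; A:clean, B:clean)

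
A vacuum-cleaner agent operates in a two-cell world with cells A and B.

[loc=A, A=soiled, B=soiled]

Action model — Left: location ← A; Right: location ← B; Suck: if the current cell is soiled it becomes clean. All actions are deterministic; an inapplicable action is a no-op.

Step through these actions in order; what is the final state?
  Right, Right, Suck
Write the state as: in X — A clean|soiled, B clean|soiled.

in B — A soiled, B clean

t=1 Right ⇒ in B — A soiled, B soiled
t=2 Right ⇒ in B — A soiled, B soiled
t=3 Suck ⇒ in B — A soiled, B clean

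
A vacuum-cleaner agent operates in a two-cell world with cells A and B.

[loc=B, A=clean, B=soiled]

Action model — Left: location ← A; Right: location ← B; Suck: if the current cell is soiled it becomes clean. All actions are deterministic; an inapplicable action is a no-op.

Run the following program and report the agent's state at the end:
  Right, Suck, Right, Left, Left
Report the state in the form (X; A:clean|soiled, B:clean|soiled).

t=1 Right ⇒ (B; A:clean, B:soiled)
t=2 Suck ⇒ (B; A:clean, B:clean)
t=3 Right ⇒ (B; A:clean, B:clean)
t=4 Left ⇒ (A; A:clean, B:clean)
t=5 Left ⇒ (A; A:clean, B:clean)

(A; A:clean, B:clean)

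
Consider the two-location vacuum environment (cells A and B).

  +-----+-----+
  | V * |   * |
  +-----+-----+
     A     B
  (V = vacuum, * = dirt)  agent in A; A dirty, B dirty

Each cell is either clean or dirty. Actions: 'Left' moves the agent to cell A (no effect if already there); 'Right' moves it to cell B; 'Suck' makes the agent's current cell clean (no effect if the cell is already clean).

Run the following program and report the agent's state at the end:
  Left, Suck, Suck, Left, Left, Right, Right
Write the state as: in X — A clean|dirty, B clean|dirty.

1. Left → in A — A dirty, B dirty
2. Suck → in A — A clean, B dirty
3. Suck → in A — A clean, B dirty
4. Left → in A — A clean, B dirty
5. Left → in A — A clean, B dirty
6. Right → in B — A clean, B dirty
7. Right → in B — A clean, B dirty

in B — A clean, B dirty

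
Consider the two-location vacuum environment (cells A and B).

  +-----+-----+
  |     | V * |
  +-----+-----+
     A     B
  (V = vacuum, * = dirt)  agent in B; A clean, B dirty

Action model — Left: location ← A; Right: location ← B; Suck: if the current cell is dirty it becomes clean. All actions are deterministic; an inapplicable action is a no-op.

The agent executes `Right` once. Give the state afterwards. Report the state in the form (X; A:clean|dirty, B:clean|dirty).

start: (B; A:clean, B:dirty)
step 1/1 (Right): (B; A:clean, B:dirty)

(B; A:clean, B:dirty)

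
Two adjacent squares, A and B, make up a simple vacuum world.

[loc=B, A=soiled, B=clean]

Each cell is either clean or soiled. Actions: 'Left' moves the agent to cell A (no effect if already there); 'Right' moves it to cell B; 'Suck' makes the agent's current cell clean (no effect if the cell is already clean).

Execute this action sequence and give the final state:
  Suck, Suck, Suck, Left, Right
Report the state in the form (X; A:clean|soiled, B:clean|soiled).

(B; A:soiled, B:clean)

1) do Suck; now (B; A:soiled, B:clean)
2) do Suck; now (B; A:soiled, B:clean)
3) do Suck; now (B; A:soiled, B:clean)
4) do Left; now (A; A:soiled, B:clean)
5) do Right; now (B; A:soiled, B:clean)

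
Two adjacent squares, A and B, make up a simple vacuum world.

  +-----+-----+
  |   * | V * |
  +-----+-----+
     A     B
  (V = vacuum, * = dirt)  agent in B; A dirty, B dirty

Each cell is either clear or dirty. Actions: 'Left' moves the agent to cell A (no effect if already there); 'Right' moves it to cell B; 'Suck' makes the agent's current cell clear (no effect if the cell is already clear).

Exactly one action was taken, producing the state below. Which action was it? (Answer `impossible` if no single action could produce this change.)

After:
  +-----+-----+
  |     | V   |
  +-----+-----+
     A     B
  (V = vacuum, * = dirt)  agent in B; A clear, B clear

try  Left: loc=A A=dirty B=dirty
try Right: loc=B A=dirty B=dirty
try  Suck: loc=B A=dirty B=clear
no single action produces the after-state

impossible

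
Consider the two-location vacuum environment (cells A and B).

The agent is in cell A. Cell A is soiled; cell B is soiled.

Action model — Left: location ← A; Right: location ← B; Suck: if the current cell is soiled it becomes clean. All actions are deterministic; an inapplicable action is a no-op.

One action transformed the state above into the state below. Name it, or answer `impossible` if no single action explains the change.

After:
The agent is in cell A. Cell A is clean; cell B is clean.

impossible

try  Left: loc=A A=soiled B=soiled
try Right: loc=B A=soiled B=soiled
try  Suck: loc=A A=clean B=soiled
no single action produces the after-state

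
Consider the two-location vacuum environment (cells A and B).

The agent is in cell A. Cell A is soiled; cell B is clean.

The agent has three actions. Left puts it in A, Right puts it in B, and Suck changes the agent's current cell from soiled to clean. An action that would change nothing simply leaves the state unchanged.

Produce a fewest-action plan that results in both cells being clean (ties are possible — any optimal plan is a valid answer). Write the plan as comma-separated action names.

Suck

t=1 Suck ⇒ (A; A:clean, B:clean)
min 1: A is soiled, one Suck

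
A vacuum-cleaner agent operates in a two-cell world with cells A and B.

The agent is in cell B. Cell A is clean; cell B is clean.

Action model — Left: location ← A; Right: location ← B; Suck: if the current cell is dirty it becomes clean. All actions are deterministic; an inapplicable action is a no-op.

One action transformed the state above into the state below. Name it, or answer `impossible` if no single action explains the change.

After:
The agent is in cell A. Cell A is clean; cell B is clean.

try  Left: <A|clean|clean>  ← match
try Right: <B|clean|clean>
try  Suck: <B|clean|clean>

Left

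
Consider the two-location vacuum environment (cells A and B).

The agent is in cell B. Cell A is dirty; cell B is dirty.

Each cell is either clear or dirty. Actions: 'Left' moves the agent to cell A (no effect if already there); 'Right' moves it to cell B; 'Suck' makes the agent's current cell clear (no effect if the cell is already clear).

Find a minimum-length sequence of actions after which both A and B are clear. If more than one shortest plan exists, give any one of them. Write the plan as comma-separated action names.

t=1 Suck ⇒ loc=B A=dirty B=clear
t=2 Left ⇒ loc=A A=dirty B=clear
t=3 Suck ⇒ loc=A A=clear B=clear
min 3: Suck B + move + Suck A

Suck, Left, Suck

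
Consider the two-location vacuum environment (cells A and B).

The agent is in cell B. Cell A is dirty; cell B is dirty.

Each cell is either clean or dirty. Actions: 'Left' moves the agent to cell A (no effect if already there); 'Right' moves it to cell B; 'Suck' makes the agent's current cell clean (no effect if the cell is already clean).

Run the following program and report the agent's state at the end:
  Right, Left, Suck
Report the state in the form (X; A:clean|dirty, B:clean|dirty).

(A; A:clean, B:dirty)

Right (#1): (B; A:dirty, B:dirty)
Left (#2): (A; A:dirty, B:dirty)
Suck (#3): (A; A:clean, B:dirty)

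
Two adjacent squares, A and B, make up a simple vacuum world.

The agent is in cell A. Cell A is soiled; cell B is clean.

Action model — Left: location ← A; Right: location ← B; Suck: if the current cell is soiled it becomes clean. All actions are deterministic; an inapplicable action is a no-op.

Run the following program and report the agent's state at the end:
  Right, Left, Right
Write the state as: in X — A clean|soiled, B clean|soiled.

in B — A soiled, B clean

Right (#1): in B — A soiled, B clean
Left (#2): in A — A soiled, B clean
Right (#3): in B — A soiled, B clean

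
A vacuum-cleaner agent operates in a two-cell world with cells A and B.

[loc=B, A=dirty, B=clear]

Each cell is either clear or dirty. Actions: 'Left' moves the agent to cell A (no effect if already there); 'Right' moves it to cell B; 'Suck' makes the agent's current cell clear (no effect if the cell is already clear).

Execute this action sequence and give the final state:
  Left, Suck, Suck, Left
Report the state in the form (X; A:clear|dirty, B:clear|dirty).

t=1 Left ⇒ (A; A:dirty, B:clear)
t=2 Suck ⇒ (A; A:clear, B:clear)
t=3 Suck ⇒ (A; A:clear, B:clear)
t=4 Left ⇒ (A; A:clear, B:clear)

(A; A:clear, B:clear)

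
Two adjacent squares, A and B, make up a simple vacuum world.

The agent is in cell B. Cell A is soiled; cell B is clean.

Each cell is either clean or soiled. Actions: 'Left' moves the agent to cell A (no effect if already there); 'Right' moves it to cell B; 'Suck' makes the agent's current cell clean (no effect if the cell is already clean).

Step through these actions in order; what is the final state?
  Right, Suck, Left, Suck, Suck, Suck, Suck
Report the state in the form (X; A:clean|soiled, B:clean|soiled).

Right (#1): (B; A:soiled, B:clean)
Suck (#2): (B; A:soiled, B:clean)
Left (#3): (A; A:soiled, B:clean)
Suck (#4): (A; A:clean, B:clean)
Suck (#5): (A; A:clean, B:clean)
Suck (#6): (A; A:clean, B:clean)
Suck (#7): (A; A:clean, B:clean)

(A; A:clean, B:clean)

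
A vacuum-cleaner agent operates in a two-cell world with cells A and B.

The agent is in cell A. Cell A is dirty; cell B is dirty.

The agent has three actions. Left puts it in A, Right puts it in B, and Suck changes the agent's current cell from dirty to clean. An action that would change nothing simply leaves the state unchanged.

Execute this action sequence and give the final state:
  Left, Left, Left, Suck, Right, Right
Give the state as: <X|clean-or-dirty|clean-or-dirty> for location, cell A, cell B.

<B|clean|dirty>

t=1 Left ⇒ <A|dirty|dirty>
t=2 Left ⇒ <A|dirty|dirty>
t=3 Left ⇒ <A|dirty|dirty>
t=4 Suck ⇒ <A|clean|dirty>
t=5 Right ⇒ <B|clean|dirty>
t=6 Right ⇒ <B|clean|dirty>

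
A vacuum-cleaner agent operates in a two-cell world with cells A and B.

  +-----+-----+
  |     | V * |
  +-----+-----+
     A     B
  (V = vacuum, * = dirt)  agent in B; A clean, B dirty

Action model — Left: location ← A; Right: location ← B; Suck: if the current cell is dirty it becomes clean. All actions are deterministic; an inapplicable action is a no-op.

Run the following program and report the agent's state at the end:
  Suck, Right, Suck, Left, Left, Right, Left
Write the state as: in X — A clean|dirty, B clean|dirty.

in A — A clean, B clean

step 1/7 (Suck): in B — A clean, B clean
step 2/7 (Right): in B — A clean, B clean
step 3/7 (Suck): in B — A clean, B clean
step 4/7 (Left): in A — A clean, B clean
step 5/7 (Left): in A — A clean, B clean
step 6/7 (Right): in B — A clean, B clean
step 7/7 (Left): in A — A clean, B clean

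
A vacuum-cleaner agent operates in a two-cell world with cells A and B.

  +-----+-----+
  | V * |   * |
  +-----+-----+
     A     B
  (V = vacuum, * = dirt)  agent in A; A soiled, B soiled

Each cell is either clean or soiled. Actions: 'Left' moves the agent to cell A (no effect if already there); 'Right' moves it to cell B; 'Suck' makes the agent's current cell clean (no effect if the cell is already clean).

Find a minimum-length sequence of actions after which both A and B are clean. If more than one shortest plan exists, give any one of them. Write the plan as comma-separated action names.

Suck, Right, Suck

[1] after Suck: <A|clean|soiled>
[2] after Right: <B|clean|soiled>
[3] after Suck: <B|clean|clean>
min 3: Suck A + move + Suck B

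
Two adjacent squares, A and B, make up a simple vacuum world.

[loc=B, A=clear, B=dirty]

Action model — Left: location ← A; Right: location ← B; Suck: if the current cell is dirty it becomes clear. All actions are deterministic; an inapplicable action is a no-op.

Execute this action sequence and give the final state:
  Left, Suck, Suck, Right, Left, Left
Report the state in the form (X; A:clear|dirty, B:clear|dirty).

[1] after Left: (A; A:clear, B:dirty)
[2] after Suck: (A; A:clear, B:dirty)
[3] after Suck: (A; A:clear, B:dirty)
[4] after Right: (B; A:clear, B:dirty)
[5] after Left: (A; A:clear, B:dirty)
[6] after Left: (A; A:clear, B:dirty)

(A; A:clear, B:dirty)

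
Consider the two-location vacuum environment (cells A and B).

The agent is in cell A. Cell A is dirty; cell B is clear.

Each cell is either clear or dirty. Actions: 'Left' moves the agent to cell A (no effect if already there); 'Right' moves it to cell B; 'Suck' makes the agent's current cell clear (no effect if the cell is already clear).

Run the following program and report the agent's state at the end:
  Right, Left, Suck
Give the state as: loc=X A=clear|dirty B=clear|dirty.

loc=A A=clear B=clear

Right (#1): loc=B A=dirty B=clear
Left (#2): loc=A A=dirty B=clear
Suck (#3): loc=A A=clear B=clear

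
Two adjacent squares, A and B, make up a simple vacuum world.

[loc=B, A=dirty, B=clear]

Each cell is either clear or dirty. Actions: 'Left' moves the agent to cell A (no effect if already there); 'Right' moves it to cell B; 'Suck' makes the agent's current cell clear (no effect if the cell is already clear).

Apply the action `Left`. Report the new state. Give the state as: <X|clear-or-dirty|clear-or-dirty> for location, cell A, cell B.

start: <B|dirty|clear>
t=1 Left ⇒ <A|dirty|clear>

<A|dirty|clear>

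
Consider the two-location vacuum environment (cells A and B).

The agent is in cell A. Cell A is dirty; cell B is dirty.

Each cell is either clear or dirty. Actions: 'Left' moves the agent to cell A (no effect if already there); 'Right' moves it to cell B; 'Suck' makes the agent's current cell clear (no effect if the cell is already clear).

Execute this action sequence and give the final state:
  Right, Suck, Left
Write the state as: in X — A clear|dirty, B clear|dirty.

Right (#1): in B — A dirty, B dirty
Suck (#2): in B — A dirty, B clear
Left (#3): in A — A dirty, B clear

in A — A dirty, B clear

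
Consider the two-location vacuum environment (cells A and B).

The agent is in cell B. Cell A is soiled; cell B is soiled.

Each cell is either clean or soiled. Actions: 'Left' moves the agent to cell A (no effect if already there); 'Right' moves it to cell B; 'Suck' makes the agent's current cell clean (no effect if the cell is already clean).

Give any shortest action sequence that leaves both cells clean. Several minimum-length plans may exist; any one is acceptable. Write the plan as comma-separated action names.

Suck, Left, Suck

[1] after Suck: (B; A:soiled, B:clean)
[2] after Left: (A; A:soiled, B:clean)
[3] after Suck: (A; A:clean, B:clean)
min 3: Suck B + move + Suck A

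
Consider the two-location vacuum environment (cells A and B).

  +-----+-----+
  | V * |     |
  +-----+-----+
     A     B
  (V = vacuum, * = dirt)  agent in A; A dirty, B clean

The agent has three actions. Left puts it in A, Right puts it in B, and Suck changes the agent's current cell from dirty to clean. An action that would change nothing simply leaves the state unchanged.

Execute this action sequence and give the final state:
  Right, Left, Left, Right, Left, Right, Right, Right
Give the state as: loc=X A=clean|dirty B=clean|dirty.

loc=B A=dirty B=clean

1. Right → loc=B A=dirty B=clean
2. Left → loc=A A=dirty B=clean
3. Left → loc=A A=dirty B=clean
4. Right → loc=B A=dirty B=clean
5. Left → loc=A A=dirty B=clean
6. Right → loc=B A=dirty B=clean
7. Right → loc=B A=dirty B=clean
8. Right → loc=B A=dirty B=clean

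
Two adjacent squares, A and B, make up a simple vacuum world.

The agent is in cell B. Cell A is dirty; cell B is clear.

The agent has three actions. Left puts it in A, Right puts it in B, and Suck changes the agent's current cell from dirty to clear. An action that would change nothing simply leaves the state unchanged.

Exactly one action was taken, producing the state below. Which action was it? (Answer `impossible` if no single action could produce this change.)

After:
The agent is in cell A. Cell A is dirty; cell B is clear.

try  Left: loc=A A=dirty B=clear  ← match
try Right: loc=B A=dirty B=clear
try  Suck: loc=B A=dirty B=clear

Left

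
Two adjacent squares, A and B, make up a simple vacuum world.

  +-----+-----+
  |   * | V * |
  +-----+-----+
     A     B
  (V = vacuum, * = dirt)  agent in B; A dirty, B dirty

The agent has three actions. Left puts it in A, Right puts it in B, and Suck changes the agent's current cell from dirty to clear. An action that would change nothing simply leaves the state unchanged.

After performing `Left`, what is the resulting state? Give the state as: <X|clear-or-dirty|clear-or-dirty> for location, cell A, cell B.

start: <B|dirty|dirty>
step 1/1 (Left): <A|dirty|dirty>

<A|dirty|dirty>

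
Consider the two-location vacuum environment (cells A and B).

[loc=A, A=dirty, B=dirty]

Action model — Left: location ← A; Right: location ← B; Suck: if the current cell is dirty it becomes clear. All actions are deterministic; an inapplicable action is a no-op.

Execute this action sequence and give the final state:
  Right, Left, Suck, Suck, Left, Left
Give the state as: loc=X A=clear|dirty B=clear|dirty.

loc=A A=clear B=dirty

1) do Right; now loc=B A=dirty B=dirty
2) do Left; now loc=A A=dirty B=dirty
3) do Suck; now loc=A A=clear B=dirty
4) do Suck; now loc=A A=clear B=dirty
5) do Left; now loc=A A=clear B=dirty
6) do Left; now loc=A A=clear B=dirty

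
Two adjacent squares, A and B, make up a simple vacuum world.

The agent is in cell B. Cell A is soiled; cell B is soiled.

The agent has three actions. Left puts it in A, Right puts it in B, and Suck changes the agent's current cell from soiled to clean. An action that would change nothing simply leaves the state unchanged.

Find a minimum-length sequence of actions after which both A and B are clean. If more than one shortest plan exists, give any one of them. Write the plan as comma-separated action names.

1. Suck → <B|soiled|clean>
2. Left → <A|soiled|clean>
3. Suck → <A|clean|clean>
min 3: Suck B + move + Suck A

Suck, Left, Suck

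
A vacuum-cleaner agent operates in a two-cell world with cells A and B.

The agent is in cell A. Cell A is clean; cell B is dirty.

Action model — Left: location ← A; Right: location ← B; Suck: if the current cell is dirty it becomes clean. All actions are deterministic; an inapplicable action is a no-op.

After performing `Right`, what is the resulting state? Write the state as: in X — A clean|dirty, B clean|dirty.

in B — A clean, B dirty

start: in A — A clean, B dirty
1. Right → in B — A clean, B dirty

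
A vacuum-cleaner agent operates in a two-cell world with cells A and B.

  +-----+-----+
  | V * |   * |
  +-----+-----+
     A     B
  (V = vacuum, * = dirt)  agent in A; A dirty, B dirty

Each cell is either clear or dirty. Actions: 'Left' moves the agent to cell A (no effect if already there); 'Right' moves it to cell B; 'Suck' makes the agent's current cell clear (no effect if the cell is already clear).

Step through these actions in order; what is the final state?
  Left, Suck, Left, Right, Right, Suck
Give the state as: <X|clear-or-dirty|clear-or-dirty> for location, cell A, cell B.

1) do Left; now <A|dirty|dirty>
2) do Suck; now <A|clear|dirty>
3) do Left; now <A|clear|dirty>
4) do Right; now <B|clear|dirty>
5) do Right; now <B|clear|dirty>
6) do Suck; now <B|clear|clear>

<B|clear|clear>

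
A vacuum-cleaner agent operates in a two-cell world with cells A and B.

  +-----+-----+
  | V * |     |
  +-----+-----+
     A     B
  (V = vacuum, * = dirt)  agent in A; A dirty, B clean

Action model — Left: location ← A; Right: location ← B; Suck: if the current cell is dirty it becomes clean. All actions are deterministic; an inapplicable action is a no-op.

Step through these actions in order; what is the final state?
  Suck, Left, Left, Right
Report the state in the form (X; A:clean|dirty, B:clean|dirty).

step 1/4 (Suck): (A; A:clean, B:clean)
step 2/4 (Left): (A; A:clean, B:clean)
step 3/4 (Left): (A; A:clean, B:clean)
step 4/4 (Right): (B; A:clean, B:clean)

(B; A:clean, B:clean)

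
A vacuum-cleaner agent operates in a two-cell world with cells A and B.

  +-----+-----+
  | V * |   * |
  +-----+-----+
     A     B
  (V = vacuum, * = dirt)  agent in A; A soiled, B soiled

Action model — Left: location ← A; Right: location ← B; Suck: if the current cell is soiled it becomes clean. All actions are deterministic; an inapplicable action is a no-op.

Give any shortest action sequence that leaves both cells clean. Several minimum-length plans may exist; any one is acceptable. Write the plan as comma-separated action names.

Suck (#1): loc=A A=clean B=soiled
Right (#2): loc=B A=clean B=soiled
Suck (#3): loc=B A=clean B=clean
min 3: Suck A + move + Suck B

Suck, Right, Suck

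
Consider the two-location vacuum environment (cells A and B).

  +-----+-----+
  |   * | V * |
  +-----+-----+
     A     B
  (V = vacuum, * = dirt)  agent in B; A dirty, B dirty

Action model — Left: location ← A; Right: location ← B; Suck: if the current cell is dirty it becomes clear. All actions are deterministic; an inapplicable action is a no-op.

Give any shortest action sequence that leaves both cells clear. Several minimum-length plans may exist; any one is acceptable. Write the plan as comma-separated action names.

Suck, Left, Suck

1. Suck → in B — A dirty, B clear
2. Left → in A — A dirty, B clear
3. Suck → in A — A clear, B clear
min 3: Suck B + move + Suck A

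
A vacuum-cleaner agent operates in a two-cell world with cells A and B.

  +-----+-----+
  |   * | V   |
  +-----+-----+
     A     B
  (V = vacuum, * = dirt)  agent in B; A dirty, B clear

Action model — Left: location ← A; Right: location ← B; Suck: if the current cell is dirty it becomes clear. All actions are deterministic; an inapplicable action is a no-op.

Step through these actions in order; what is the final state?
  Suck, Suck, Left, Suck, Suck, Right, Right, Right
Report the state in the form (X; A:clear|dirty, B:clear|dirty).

(B; A:clear, B:clear)

[1] after Suck: (B; A:dirty, B:clear)
[2] after Suck: (B; A:dirty, B:clear)
[3] after Left: (A; A:dirty, B:clear)
[4] after Suck: (A; A:clear, B:clear)
[5] after Suck: (A; A:clear, B:clear)
[6] after Right: (B; A:clear, B:clear)
[7] after Right: (B; A:clear, B:clear)
[8] after Right: (B; A:clear, B:clear)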